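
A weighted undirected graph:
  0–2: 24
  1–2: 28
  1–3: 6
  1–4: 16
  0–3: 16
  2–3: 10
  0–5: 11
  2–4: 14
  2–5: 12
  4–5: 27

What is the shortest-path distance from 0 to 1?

22

Some routes from 0 to 1:
0 → 5 → 2 → 1: 11 + 12 + 28 = 51
0 → 2 → 3 → 1: 24 + 10 + 6 = 40
0 → 5 → 2 → 3 → 1: 11 + 12 + 10 + 6 = 39
0 → 3 → 1: 16 + 6 = 22
The minimum is 22.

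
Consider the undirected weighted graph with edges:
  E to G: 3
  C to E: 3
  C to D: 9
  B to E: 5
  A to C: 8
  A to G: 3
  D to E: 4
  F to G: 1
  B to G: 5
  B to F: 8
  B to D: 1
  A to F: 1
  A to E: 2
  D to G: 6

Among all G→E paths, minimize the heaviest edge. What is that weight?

2

A few of the G→E routes:
G→A→E: max(3, 2) = 3
G→E: max(3) = 3
G→F→A→E: max(1, 1, 2) = 2
G→B→D→E: max(5, 1, 4) = 5
Smallest bottleneck: 2.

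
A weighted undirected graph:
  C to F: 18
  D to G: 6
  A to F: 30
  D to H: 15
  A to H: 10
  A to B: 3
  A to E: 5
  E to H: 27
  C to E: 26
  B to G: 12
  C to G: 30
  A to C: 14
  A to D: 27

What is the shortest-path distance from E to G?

20

A few of the E→G routes:
E -> A -> C -> G: 5 + 14 + 30 = 49
E -> A -> H -> D -> G: 5 + 10 + 15 + 6 = 36
E -> A -> D -> G: 5 + 27 + 6 = 38
E -> H -> D -> G: 27 + 15 + 6 = 48
E -> A -> B -> G: 5 + 3 + 12 = 20
The minimum is 20.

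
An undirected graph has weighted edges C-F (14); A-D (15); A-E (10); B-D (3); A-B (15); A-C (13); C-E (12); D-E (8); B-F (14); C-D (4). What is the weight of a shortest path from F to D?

17

Checking several routes:
F-B-D: 14 + 3 = 17
F-C-D: 14 + 4 = 18
F-C-E-D: 14 + 12 + 8 = 34
Best route has total 17.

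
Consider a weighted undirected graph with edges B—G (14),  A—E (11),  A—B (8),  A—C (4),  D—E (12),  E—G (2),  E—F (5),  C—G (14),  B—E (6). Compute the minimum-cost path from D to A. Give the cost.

23

Checking several routes:
D→E→B→A: 12 + 6 + 8 = 26
D→E→G→B→A: 12 + 2 + 14 + 8 = 36
D→E→A: 12 + 11 = 23
D→E→G→C→A: 12 + 2 + 14 + 4 = 32
The minimum is 23.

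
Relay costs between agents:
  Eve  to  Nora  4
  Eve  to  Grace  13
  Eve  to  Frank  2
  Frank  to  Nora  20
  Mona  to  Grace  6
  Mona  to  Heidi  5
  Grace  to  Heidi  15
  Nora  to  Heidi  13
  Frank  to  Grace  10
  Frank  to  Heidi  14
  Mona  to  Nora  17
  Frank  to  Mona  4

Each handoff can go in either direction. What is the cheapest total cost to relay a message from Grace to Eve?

Comparing a few candidate routes:
Grace - Frank - Eve: 10 + 2 = 12
Grace - Mona - Frank - Eve: 6 + 4 + 2 = 12
Grace - Heidi - Mona - Frank - Eve: 15 + 5 + 4 + 2 = 26
Grace - Eve: 13
Best route has total 12.

12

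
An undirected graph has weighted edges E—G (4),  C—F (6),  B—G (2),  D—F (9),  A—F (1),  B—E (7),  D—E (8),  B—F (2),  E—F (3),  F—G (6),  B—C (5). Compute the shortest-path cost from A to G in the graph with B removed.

7

Paths from A to G avoiding B:
A -> F -> G: 1 + 6 = 7
A -> F -> D -> E -> G: 1 + 9 + 8 + 4 = 22
A -> F -> E -> G: 1 + 3 + 4 = 8
Best route has total 7.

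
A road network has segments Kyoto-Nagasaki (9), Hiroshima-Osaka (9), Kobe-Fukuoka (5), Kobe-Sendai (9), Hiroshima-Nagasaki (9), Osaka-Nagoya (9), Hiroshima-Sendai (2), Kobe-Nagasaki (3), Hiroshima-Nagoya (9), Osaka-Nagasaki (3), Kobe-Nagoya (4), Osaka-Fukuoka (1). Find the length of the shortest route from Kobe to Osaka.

6

Some routes from Kobe to Osaka:
Kobe → Fukuoka → Osaka: 5 + 1 = 6
Kobe → Nagasaki → Osaka: 3 + 3 = 6
Kobe → Nagoya → Osaka: 4 + 9 = 13
Kobe → Sendai → Hiroshima → Osaka: 9 + 2 + 9 = 20
Shortest: 6 km.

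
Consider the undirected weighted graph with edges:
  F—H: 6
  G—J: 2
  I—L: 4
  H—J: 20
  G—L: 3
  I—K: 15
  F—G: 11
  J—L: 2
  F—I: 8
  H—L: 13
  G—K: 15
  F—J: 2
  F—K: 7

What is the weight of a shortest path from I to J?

Some routes from I to J:
I -> F -> J: 8 + 2 = 10
I -> L -> J: 4 + 2 = 6
I -> L -> G -> J: 4 + 3 + 2 = 9
Best route has total 6.

6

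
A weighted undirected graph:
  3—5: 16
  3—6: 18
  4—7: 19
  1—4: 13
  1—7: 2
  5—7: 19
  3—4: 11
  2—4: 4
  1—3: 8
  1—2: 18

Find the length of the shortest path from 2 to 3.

Checking several routes:
2→4→3: 4 + 11 = 15
2→1→3: 18 + 8 = 26
2→4→1→3: 4 + 13 + 8 = 25
2→4→7→1→3: 4 + 19 + 2 + 8 = 33
The minimum is 15.

15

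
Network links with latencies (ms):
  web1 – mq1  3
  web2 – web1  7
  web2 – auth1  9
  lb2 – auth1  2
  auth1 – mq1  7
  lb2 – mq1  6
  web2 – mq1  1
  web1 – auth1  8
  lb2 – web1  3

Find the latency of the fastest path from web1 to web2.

4

Checking several routes:
web1 - lb2 - auth1 - mq1 - web2: 3 + 2 + 7 + 1 = 13
web1 - lb2 - mq1 - web2: 3 + 6 + 1 = 10
web1 - mq1 - web2: 3 + 1 = 4
web1 - web2: 7
The minimum is 4 ms.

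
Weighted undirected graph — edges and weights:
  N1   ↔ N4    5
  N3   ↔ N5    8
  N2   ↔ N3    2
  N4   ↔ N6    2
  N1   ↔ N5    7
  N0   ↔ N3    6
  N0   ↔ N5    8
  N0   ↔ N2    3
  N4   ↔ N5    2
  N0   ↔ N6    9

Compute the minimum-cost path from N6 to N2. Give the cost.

Comparing a few candidate routes:
N6 -> N0 -> N3 -> N2: 9 + 6 + 2 = 17
N6 -> N4 -> N5 -> N3 -> N2: 2 + 2 + 8 + 2 = 14
N6 -> N0 -> N2: 9 + 3 = 12
N6 -> N4 -> N5 -> N0 -> N3 -> N2: 2 + 2 + 8 + 6 + 2 = 20
N6 -> N4 -> N5 -> N0 -> N2: 2 + 2 + 8 + 3 = 15
Best route has total 12.

12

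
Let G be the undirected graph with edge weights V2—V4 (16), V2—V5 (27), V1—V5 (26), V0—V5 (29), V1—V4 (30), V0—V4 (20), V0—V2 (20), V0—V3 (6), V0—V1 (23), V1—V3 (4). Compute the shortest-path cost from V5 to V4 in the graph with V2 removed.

49

Some routes from V5 to V4 avoiding V2:
V5-V1-V4: 26 + 30 = 56
V5-V1-V3-V0-V4: 26 + 4 + 6 + 20 = 56
V5-V0-V4: 29 + 20 = 49
Best route has total 49.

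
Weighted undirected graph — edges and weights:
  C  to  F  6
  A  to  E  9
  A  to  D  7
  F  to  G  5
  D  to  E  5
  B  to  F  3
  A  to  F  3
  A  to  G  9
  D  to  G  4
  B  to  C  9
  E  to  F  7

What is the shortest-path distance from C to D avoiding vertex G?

16

A few of the C→D routes:
C-B-F-A-D: 9 + 3 + 3 + 7 = 22
C-F-E-D: 6 + 7 + 5 = 18
C-F-A-D: 6 + 3 + 7 = 16
C-F-A-E-D: 6 + 3 + 9 + 5 = 23
Best route has total 16.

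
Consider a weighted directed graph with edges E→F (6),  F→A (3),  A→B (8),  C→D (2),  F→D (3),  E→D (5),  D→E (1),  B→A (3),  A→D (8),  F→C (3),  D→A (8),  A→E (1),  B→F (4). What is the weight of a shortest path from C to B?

18

Candidate routes:
C -> D -> E -> F -> A -> B: 2 + 1 + 6 + 3 + 8 = 20
C -> D -> A -> B: 2 + 8 + 8 = 18
Best route has total 18.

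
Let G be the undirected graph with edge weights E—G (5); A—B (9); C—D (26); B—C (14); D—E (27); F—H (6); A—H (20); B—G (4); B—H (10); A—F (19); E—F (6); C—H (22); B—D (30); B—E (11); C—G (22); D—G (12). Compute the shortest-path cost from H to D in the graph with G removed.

39

A few of the H→D routes:
H → B → C → D: 10 + 14 + 26 = 50
H → B → E → D: 10 + 11 + 27 = 48
H → F → E → D: 6 + 6 + 27 = 39
H → C → D: 22 + 26 = 48
H → B → D: 10 + 30 = 40
Best route has total 39.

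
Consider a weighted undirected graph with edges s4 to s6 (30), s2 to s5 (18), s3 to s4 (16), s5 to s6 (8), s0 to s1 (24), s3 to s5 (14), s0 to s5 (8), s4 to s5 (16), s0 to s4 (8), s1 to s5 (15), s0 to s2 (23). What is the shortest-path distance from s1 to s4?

Checking several routes:
s1 - s0 - s5 - s4: 24 + 8 + 16 = 48
s1 - s0 - s4: 24 + 8 = 32
s1 - s5 - s3 - s4: 15 + 14 + 16 = 45
s1 - s5 - s4: 15 + 16 = 31
s1 - s5 - s0 - s4: 15 + 8 + 8 = 31
Shortest: 31.

31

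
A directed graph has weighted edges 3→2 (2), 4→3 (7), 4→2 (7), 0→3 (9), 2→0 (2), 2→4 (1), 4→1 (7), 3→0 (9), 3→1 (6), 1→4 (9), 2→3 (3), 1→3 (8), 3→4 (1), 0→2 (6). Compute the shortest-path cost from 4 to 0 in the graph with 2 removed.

16

Paths from 4 to 0 avoiding 2:
4→3→0: 7 + 9 = 16
4→1→3→0: 7 + 8 + 9 = 24
The minimum is 16.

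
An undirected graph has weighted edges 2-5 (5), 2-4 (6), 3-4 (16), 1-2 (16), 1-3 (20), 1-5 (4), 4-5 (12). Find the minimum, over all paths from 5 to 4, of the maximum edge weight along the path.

6

A few of the 5→4 routes:
5-2-4: max(5, 6) = 6
5-1-2-4: max(4, 16, 6) = 16
5-4: max(12) = 12
Smallest bottleneck: 6.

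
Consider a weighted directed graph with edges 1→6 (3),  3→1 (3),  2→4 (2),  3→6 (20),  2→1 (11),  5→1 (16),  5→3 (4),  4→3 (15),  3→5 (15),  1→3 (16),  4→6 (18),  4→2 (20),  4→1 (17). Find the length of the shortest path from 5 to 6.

Candidate routes:
5 → 1 → 3 → 6: 16 + 16 + 20 = 52
5 → 3 → 6: 4 + 20 = 24
5 → 3 → 1 → 6: 4 + 3 + 3 = 10
5 → 1 → 6: 16 + 3 = 19
The minimum is 10.

10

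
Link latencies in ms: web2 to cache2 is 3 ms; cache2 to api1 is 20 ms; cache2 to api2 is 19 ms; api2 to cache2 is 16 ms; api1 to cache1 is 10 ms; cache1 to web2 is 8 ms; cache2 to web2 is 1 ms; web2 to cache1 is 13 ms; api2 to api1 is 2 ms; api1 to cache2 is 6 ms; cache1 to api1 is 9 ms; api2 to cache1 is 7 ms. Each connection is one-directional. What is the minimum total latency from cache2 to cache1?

Checking several routes:
cache2 -> api1 -> cache1: 20 + 10 = 30
cache2 -> api2 -> cache1: 19 + 7 = 26
cache2 -> web2 -> cache1: 1 + 13 = 14
Best route has total 14 ms.

14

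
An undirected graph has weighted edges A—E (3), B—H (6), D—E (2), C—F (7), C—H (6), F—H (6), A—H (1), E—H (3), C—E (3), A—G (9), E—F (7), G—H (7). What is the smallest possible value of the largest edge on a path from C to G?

Checking several routes:
C -> E -> A -> H -> G: max(3, 3, 1, 7) = 7
C -> F -> E -> H -> G: max(7, 7, 3, 7) = 7
C -> F -> E -> A -> H -> G: max(7, 7, 3, 1, 7) = 7
C -> F -> H -> G: max(7, 6, 7) = 7
Smallest bottleneck: 7.

7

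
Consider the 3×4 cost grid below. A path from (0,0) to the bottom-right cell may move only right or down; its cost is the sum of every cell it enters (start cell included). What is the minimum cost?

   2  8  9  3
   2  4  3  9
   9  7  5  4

Best path: [0,0] [1,0] [1,1] [1,2] [2,2] [2,3]
Cost: 2 + 2 + 4 + 3 + 5 + 4 = 20
For comparison, the top-then-right route costs 35.

20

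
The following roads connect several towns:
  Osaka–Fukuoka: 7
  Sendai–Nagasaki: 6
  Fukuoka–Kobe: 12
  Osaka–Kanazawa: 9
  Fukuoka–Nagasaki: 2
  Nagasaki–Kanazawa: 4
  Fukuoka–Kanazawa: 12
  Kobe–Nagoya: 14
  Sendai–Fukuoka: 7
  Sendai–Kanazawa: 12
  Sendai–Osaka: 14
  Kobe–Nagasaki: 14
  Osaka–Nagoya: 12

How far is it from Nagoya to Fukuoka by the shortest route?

A few of the Nagoya→Fukuoka routes:
Nagoya-Kobe-Fukuoka: 14 + 12 = 26
Nagoya-Osaka-Fukuoka: 12 + 7 = 19
Nagoya-Kobe-Nagasaki-Fukuoka: 14 + 14 + 2 = 30
Nagoya-Osaka-Kanazawa-Nagasaki-Fukuoka: 12 + 9 + 4 + 2 = 27
Shortest: 19.

19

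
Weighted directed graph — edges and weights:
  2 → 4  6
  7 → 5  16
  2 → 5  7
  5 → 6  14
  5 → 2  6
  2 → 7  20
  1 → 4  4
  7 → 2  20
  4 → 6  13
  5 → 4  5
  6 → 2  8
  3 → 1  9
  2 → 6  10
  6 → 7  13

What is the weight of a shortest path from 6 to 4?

14

A few of the 6→4 routes:
6-2-5-4: 8 + 7 + 5 = 20
6-7-5-2-4: 13 + 16 + 6 + 6 = 41
6-2-4: 8 + 6 = 14
6-7-2-4: 13 + 20 + 6 = 39
6-7-5-4: 13 + 16 + 5 = 34
6-7-2-5-4: 13 + 20 + 7 + 5 = 45
The minimum is 14.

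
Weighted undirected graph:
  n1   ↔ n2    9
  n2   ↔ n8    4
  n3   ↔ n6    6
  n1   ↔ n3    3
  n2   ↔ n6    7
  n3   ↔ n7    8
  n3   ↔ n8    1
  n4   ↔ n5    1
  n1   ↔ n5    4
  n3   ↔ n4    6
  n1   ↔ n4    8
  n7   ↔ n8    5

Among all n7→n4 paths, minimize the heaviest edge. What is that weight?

Comparing a few candidate routes:
n7 -> n8 -> n3 -> n4: max(5, 1, 6) = 6
n7 -> n3 -> n1 -> n4: max(8, 3, 8) = 8
n7 -> n8 -> n2 -> n6 -> n3 -> n1 -> n5 -> n4: max(5, 4, 7, 6, 3, 4, 1) = 7
n7 -> n8 -> n2 -> n6 -> n3 -> n4: max(5, 4, 7, 6, 6) = 7
n7 -> n8 -> n3 -> n1 -> n5 -> n4: max(5, 1, 3, 4, 1) = 5
Smallest bottleneck: 5.

5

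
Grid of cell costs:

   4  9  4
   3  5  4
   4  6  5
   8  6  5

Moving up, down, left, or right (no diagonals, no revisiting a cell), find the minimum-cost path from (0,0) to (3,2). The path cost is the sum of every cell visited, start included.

26

Cheapest: [0,0]→[1,0]→[1,1]→[1,2]→[2,2]→[3,2]
  4 + 3 + 5 + 4 + 5 + 5 = 26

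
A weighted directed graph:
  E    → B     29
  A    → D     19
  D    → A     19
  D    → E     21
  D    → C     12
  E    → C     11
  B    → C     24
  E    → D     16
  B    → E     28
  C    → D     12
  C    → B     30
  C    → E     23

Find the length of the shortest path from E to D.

Routes from E to D:
E → D: 16
E → C → D: 11 + 12 = 23
E → B → C → D: 29 + 24 + 12 = 65
The minimum is 16.

16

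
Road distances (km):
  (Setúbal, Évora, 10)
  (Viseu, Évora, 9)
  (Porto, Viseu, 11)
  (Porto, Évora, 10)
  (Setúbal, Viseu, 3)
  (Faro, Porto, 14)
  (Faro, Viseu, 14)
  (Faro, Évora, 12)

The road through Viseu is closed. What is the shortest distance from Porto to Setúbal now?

Routes from Porto to Setúbal avoiding Viseu:
Porto → Évora → Setúbal: 10 + 10 = 20
Porto → Faro → Évora → Setúbal: 14 + 12 + 10 = 36
The minimum is 20 km.

20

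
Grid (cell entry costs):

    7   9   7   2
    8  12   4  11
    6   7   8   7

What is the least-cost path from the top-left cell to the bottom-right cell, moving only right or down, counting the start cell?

Path [0,0] [0,1] [0,2] [1,2] [2,2] [2,3]: 7 + 9 + 7 + 4 + 8 + 7 = 42.
For comparison, the top-then-right route costs 43.

42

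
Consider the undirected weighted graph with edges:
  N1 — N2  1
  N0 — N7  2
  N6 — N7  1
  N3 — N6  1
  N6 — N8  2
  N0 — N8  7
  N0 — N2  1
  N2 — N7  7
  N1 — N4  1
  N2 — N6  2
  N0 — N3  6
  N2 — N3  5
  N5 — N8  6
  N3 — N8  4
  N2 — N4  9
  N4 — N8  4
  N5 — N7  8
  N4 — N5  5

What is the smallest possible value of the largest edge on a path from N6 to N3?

1

Checking several routes:
N6-N8-N3: max(2, 4) = 4
N6-N2-N1-N4-N8-N3: max(2, 1, 1, 4, 4) = 4
N6-N3: max(1) = 1
Best route has worst link 1.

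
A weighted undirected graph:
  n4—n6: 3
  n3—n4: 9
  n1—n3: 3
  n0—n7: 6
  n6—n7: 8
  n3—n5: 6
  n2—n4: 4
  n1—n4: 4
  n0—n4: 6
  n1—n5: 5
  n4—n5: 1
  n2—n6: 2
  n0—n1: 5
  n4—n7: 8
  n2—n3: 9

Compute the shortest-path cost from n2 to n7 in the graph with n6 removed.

12

Checking several routes:
n2 -> n4 -> n1 -> n0 -> n7: 4 + 4 + 5 + 6 = 19
n2 -> n3 -> n1 -> n0 -> n7: 9 + 3 + 5 + 6 = 23
n2 -> n4 -> n5 -> n1 -> n0 -> n7: 4 + 1 + 5 + 5 + 6 = 21
n2 -> n4 -> n7: 4 + 8 = 12
n2 -> n4 -> n0 -> n7: 4 + 6 + 6 = 16
Best route has total 12.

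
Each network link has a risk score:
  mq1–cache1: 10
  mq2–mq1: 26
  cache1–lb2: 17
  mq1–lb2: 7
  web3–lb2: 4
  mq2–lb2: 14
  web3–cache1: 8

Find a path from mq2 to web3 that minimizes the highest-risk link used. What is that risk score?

14

A few of the mq2→web3 routes:
mq2 - mq1 - lb2 - cache1 - web3: max(26, 7, 17, 8) = 26
mq2 - lb2 - web3: max(14, 4) = 14
mq2 - lb2 - cache1 - web3: max(14, 17, 8) = 17
mq2 - mq1 - lb2 - web3: max(26, 7, 4) = 26
mq2 - lb2 - mq1 - cache1 - web3: max(14, 7, 10, 8) = 14
The minimum achievable maximum is 14.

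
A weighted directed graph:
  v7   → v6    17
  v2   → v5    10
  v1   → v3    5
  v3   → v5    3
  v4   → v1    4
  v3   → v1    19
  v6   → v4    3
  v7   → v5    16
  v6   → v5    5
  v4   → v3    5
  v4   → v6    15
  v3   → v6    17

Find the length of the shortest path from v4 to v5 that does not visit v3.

20

Routes from v4 to v5 avoiding v3:
v4 - v6 - v5: 15 + 5 = 20
Best route has total 20.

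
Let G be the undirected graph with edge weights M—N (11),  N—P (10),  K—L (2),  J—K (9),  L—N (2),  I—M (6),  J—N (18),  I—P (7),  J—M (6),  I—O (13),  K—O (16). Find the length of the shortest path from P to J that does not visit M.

Paths from P to J avoiding M:
P→I→O→K→L→N→J: 7 + 13 + 16 + 2 + 2 + 18 = 58
P→N→J: 10 + 18 = 28
P→N→L→K→J: 10 + 2 + 2 + 9 = 23
P→I→O→K→J: 7 + 13 + 16 + 9 = 45
The minimum is 23.

23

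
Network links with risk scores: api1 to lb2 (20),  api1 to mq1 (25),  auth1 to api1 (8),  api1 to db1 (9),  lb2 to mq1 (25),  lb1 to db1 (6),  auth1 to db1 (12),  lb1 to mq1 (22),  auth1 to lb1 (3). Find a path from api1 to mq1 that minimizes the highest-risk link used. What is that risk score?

Checking several routes:
api1 - auth1 - lb1 - mq1: max(8, 3, 22) = 22
api1 - db1 - lb1 - mq1: max(9, 6, 22) = 22
api1 - auth1 - db1 - lb1 - mq1: max(8, 12, 6, 22) = 22
Best route has worst link 22.

22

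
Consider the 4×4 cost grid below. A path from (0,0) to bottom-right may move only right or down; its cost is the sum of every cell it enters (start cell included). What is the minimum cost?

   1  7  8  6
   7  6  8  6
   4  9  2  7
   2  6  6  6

32

One optimal route is (0,0) → (1,0) → (2,0) → (3,0) → (3,1) → (3,2) → (3,3).
Its cost is 1 + 7 + 4 + 2 + 6 + 6 + 6 = 32.
(Top row then right column would cost 41.)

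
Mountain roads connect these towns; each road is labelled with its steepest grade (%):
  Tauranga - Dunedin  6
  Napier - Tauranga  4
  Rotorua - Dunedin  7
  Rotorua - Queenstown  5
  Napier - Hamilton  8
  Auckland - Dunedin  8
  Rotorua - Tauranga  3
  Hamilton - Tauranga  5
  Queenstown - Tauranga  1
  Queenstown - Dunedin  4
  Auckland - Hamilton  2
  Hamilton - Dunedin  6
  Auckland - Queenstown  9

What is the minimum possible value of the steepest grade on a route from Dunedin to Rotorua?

4

Comparing a few candidate routes:
Dunedin - Tauranga - Queenstown - Rotorua: max(6, 1, 5) = 6
Dunedin - Queenstown - Tauranga - Rotorua: max(4, 1, 3) = 4
Dunedin - Queenstown - Rotorua: max(4, 5) = 5
The minimum achievable maximum is 4%.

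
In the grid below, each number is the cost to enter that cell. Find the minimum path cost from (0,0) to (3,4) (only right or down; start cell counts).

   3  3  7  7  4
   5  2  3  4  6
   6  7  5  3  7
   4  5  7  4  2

One optimal route is [0,0]→[0,1]→[1,1]→[1,2]→[1,3]→[2,3]→[3,3]→[3,4].
Its cost is 3 + 3 + 2 + 3 + 4 + 3 + 4 + 2 = 24.
(Top row then right column would cost 39.)

24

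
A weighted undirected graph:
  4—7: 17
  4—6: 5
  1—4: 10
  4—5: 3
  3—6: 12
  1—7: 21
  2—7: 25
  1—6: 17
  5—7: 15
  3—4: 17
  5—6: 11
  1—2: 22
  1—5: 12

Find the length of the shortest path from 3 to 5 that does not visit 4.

Candidate routes:
3→6→1→2→7→5: 12 + 17 + 22 + 25 + 15 = 91
3→6→1→5: 12 + 17 + 12 = 41
3→6→1→7→5: 12 + 17 + 21 + 15 = 65
3→6→5: 12 + 11 = 23
Best route has total 23.

23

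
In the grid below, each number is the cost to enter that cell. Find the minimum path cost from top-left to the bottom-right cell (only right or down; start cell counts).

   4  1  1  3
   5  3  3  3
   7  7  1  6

16

Best path: [0,0] [0,1] [0,2] [1,2] [2,2] [2,3]
Cost: 4 + 1 + 1 + 3 + 1 + 6 = 16
(Top row then right column would cost 18.)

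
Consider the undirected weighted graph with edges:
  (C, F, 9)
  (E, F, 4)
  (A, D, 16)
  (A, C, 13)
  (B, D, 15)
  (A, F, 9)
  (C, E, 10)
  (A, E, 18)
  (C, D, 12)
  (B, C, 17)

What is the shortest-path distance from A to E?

Comparing a few candidate routes:
A-F-E: 9 + 4 = 13
A-C-E: 13 + 10 = 23
A-F-C-E: 9 + 9 + 10 = 28
A-D-C-E: 16 + 12 + 10 = 38
A-E: 18
A-C-F-E: 13 + 9 + 4 = 26
The minimum is 13.

13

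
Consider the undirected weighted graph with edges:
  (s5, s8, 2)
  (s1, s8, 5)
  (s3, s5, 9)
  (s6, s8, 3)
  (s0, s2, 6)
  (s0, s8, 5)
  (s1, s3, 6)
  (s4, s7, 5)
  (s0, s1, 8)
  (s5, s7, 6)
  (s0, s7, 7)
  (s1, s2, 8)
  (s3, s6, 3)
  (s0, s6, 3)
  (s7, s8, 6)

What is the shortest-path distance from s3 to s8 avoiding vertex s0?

6

Paths from s3 to s8 avoiding s0:
s3→s5→s7→s8: 9 + 6 + 6 = 21
s3→s5→s8: 9 + 2 = 11
s3→s6→s8: 3 + 3 = 6
s3→s1→s8: 6 + 5 = 11
The minimum is 6.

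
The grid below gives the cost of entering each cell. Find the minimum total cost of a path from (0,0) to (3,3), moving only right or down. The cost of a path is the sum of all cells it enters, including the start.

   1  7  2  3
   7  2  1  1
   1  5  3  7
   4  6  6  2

Best path: [0,0] [0,1] [0,2] [1,2] [1,3] [2,3] [3,3]
Cost: 1 + 7 + 2 + 1 + 1 + 7 + 2 = 21
(Top row then right column would cost 23.)

21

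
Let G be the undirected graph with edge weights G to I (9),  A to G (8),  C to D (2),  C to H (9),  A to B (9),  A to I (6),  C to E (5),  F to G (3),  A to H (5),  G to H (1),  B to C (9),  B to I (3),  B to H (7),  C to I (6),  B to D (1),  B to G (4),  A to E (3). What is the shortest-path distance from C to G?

7

Comparing a few candidate routes:
C -> H -> G: 9 + 1 = 10
C -> D -> B -> H -> G: 2 + 1 + 7 + 1 = 11
C -> D -> B -> G: 2 + 1 + 4 = 7
Shortest: 7.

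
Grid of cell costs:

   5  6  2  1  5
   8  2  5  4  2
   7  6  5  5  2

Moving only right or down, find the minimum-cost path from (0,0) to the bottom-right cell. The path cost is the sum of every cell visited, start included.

22

One optimal route is [0,0]→[0,1]→[0,2]→[0,3]→[1,3]→[1,4]→[2,4].
Its cost is 5 + 6 + 2 + 1 + 4 + 2 + 2 = 22.
For comparison, the top-then-right route costs 23.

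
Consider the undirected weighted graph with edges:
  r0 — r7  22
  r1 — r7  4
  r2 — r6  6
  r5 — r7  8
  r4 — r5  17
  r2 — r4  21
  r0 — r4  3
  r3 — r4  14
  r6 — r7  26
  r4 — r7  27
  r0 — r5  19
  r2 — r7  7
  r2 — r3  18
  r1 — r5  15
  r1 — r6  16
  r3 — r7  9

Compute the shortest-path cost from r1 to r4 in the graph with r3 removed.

29

A few of the r1→r4 routes:
r1 - r7 - r5 - r4: 4 + 8 + 17 = 29
r1 - r7 - r0 - r4: 4 + 22 + 3 = 29
r1 - r7 - r4: 4 + 27 = 31
Best route has total 29.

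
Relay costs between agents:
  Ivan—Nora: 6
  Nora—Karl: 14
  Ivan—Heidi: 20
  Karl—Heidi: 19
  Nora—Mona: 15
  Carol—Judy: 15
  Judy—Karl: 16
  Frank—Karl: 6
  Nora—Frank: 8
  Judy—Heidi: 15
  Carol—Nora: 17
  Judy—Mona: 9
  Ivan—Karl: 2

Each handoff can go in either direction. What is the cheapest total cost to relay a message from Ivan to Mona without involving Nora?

Paths from Ivan to Mona avoiding Nora:
Ivan→Heidi→Karl→Judy→Mona: 20 + 19 + 16 + 9 = 64
Ivan→Heidi→Judy→Mona: 20 + 15 + 9 = 44
Ivan→Karl→Heidi→Judy→Mona: 2 + 19 + 15 + 9 = 45
Ivan→Karl→Judy→Mona: 2 + 16 + 9 = 27
Best route has total 27.

27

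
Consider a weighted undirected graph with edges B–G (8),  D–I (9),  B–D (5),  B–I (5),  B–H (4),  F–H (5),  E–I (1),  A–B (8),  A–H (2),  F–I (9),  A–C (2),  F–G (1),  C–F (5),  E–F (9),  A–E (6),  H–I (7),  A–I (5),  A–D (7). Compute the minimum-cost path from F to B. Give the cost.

9

Checking several routes:
F -> I -> B: 9 + 5 = 14
F -> C -> A -> H -> B: 5 + 2 + 2 + 4 = 13
F -> G -> B: 1 + 8 = 9
F -> H -> B: 5 + 4 = 9
F -> E -> I -> B: 9 + 1 + 5 = 15
The minimum is 9.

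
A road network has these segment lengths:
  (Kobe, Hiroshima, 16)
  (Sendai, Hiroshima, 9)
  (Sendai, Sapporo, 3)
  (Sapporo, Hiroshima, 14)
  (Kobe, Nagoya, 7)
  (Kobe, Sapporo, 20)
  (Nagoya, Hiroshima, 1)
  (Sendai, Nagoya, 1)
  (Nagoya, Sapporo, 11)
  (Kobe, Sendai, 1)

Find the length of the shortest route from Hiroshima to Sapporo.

Comparing a few candidate routes:
Hiroshima -> Kobe -> Sendai -> Sapporo: 16 + 1 + 3 = 20
Hiroshima -> Nagoya -> Sapporo: 1 + 11 = 12
Hiroshima -> Sapporo: 14
Hiroshima -> Nagoya -> Sendai -> Sapporo: 1 + 1 + 3 = 5
Hiroshima -> Sendai -> Sapporo: 9 + 3 = 12
Hiroshima -> Nagoya -> Kobe -> Sendai -> Sapporo: 1 + 7 + 1 + 3 = 12
The minimum is 5.

5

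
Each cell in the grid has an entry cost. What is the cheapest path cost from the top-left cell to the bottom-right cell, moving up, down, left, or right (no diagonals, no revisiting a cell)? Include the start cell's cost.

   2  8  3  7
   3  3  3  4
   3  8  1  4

16

Take (0,0) → (1,0) → (1,1) → (1,2) → (2,2) → (2,3) for a total of 2 + 3 + 3 + 3 + 1 + 4 = 16.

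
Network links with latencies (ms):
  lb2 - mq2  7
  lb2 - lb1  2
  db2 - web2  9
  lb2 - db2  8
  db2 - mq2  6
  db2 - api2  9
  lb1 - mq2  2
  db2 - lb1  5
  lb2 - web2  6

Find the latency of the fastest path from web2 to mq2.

10

A few of the web2→mq2 routes:
web2 → lb2 → lb1 → mq2: 6 + 2 + 2 = 10
web2 → db2 → mq2: 9 + 6 = 15
web2 → lb2 → mq2: 6 + 7 = 13
The minimum is 10 ms.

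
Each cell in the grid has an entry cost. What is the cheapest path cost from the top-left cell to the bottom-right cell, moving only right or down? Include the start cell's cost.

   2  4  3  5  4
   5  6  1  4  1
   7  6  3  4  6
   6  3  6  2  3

Best path: r0c0 → r0c1 → r0c2 → r1c2 → r2c2 → r2c3 → r3c3 → r3c4
Cost: 2 + 4 + 3 + 1 + 3 + 4 + 2 + 3 = 22
For comparison, the top-then-right route costs 28.

22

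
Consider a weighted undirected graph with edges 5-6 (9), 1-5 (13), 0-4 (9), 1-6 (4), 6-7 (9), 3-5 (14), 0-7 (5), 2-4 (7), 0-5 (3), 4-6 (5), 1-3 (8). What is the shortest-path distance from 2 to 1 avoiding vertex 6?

32

Candidate routes:
2 → 4 → 0 → 5 → 3 → 1: 7 + 9 + 3 + 14 + 8 = 41
2 → 4 → 0 → 5 → 1: 7 + 9 + 3 + 13 = 32
Shortest: 32.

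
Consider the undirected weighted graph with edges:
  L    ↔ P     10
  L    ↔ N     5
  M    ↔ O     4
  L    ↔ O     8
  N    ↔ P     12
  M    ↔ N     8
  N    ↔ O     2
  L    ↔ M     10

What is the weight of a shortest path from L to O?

A few of the L→O routes:
L - O: 8
L - M - N - O: 10 + 8 + 2 = 20
L - M - O: 10 + 4 = 14
L - N - O: 5 + 2 = 7
L - N - M - O: 5 + 8 + 4 = 17
The minimum is 7.

7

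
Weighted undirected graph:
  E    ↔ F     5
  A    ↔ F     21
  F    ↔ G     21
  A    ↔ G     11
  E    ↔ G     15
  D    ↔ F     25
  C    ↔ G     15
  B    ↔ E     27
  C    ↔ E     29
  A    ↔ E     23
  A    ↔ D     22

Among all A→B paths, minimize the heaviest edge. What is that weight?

Checking several routes:
A → F → G → E → B: max(21, 21, 15, 27) = 27
A → F → E → B: max(21, 5, 27) = 27
A → E → B: max(23, 27) = 27
Best route has worst link 27.

27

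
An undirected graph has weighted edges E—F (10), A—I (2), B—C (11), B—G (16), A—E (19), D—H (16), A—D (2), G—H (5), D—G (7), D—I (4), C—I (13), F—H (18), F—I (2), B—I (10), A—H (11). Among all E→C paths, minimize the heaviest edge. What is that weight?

11

A few of the E→C routes:
E→F→I→D→H→G→B→C: max(10, 2, 4, 16, 5, 16, 11) = 16
E→F→I→C: max(10, 2, 13) = 13
E→F→I→B→C: max(10, 2, 10, 11) = 11
Best route has worst link 11.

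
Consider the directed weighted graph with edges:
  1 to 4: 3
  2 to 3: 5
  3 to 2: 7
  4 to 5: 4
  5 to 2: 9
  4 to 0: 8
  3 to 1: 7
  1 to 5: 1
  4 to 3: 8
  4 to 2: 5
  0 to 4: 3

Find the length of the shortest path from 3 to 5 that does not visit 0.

8

Routes from 3 to 5 avoiding 0:
3 → 1 → 5: 7 + 1 = 8
3 → 1 → 4 → 5: 7 + 3 + 4 = 14
Best route has total 8.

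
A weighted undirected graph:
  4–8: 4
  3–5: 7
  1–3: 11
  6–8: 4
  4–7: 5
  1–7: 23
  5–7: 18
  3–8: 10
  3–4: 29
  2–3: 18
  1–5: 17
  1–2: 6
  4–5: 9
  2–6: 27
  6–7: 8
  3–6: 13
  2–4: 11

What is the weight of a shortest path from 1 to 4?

17

Checking several routes:
1 -> 5 -> 4: 17 + 9 = 26
1 -> 2 -> 4: 6 + 11 = 17
1 -> 3 -> 8 -> 4: 11 + 10 + 4 = 25
Shortest: 17.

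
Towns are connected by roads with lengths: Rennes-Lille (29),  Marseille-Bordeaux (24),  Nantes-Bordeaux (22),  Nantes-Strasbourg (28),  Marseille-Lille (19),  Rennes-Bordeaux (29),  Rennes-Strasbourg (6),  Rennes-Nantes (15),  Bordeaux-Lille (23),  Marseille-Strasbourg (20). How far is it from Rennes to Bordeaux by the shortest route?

Checking several routes:
Rennes→Strasbourg→Marseille→Lille→Bordeaux: 6 + 20 + 19 + 23 = 68
Rennes→Bordeaux: 29
Rennes→Nantes→Bordeaux: 15 + 22 = 37
Rennes→Strasbourg→Marseille→Bordeaux: 6 + 20 + 24 = 50
Rennes→Lille→Bordeaux: 29 + 23 = 52
Rennes→Strasbourg→Nantes→Bordeaux: 6 + 28 + 22 = 56
The minimum is 29.

29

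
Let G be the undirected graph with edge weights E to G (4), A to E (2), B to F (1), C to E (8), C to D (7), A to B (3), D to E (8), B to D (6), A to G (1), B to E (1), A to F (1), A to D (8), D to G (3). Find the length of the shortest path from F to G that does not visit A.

6

Routes from F to G avoiding A:
F -> B -> D -> E -> G: 1 + 6 + 8 + 4 = 19
F -> B -> D -> C -> E -> G: 1 + 6 + 7 + 8 + 4 = 26
F -> B -> E -> D -> G: 1 + 1 + 8 + 3 = 13
F -> B -> E -> C -> D -> G: 1 + 1 + 8 + 7 + 3 = 20
F -> B -> E -> G: 1 + 1 + 4 = 6
F -> B -> D -> G: 1 + 6 + 3 = 10
Best route has total 6.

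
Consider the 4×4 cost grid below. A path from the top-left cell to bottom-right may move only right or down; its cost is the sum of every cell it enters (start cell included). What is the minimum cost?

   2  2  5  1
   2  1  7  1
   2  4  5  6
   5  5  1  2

17

One optimal route is [0,0] [0,1] [1,1] [2,1] [2,2] [3,2] [3,3].
Its cost is 2 + 2 + 1 + 4 + 5 + 1 + 2 = 17.
(Top row then right column would cost 19.)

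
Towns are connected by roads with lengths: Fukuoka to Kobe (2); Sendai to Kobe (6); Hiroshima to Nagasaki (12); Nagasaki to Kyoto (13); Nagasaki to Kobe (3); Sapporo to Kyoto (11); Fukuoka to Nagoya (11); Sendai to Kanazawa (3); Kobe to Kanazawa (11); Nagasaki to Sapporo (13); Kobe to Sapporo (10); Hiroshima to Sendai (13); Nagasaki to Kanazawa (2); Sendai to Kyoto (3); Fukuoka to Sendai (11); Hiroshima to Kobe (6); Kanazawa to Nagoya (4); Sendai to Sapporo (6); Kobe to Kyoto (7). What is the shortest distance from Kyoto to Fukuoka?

Checking several routes:
Kyoto -> Sendai -> Kanazawa -> Kobe -> Fukuoka: 3 + 3 + 11 + 2 = 19
Kyoto -> Sendai -> Kanazawa -> Nagasaki -> Kobe -> Fukuoka: 3 + 3 + 2 + 3 + 2 = 13
Kyoto -> Sendai -> Fukuoka: 3 + 11 = 14
Kyoto -> Sendai -> Kobe -> Fukuoka: 3 + 6 + 2 = 11
Kyoto -> Nagasaki -> Kobe -> Fukuoka: 13 + 3 + 2 = 18
Kyoto -> Kobe -> Fukuoka: 7 + 2 = 9
Best route has total 9.

9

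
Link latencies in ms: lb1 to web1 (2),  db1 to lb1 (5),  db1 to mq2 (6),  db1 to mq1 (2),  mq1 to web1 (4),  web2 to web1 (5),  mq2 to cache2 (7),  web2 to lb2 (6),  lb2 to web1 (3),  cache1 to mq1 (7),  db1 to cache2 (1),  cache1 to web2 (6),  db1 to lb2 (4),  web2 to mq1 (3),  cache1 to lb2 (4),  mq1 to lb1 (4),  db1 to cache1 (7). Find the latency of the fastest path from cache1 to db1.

Comparing a few candidate routes:
cache1 - lb2 - db1: 4 + 4 = 8
cache1 - mq1 - db1: 7 + 2 = 9
cache1 - db1: 7
cache1 - web2 - mq1 - db1: 6 + 3 + 2 = 11
Shortest: 7 ms.

7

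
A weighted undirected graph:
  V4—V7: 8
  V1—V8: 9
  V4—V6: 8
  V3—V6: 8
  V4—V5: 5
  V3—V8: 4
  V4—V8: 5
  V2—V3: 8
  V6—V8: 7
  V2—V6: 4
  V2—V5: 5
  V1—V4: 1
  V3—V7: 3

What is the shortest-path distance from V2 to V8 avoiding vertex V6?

12

A few of the V2→V8 routes:
V2 -> V3 -> V7 -> V4 -> V8: 8 + 3 + 8 + 5 = 24
V2 -> V3 -> V8: 8 + 4 = 12
V2 -> V5 -> V4 -> V8: 5 + 5 + 5 = 15
V2 -> V5 -> V4 -> V1 -> V8: 5 + 5 + 1 + 9 = 20
Shortest: 12.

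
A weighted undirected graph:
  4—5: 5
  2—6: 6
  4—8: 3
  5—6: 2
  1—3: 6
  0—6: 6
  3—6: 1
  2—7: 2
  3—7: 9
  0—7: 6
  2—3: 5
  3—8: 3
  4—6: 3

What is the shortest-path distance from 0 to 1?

13

A few of the 0→1 routes:
0 -> 7 -> 2 -> 3 -> 1: 6 + 2 + 5 + 6 = 19
0 -> 7 -> 2 -> 6 -> 3 -> 1: 6 + 2 + 6 + 1 + 6 = 21
0 -> 6 -> 3 -> 1: 6 + 1 + 6 = 13
Shortest: 13.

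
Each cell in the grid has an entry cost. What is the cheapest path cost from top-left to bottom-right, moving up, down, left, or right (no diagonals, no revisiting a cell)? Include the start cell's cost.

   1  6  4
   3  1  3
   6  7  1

9

One optimal route is r0c0 → r1c0 → r1c1 → r1c2 → r2c2.
Its cost is 1 + 3 + 1 + 3 + 1 = 9.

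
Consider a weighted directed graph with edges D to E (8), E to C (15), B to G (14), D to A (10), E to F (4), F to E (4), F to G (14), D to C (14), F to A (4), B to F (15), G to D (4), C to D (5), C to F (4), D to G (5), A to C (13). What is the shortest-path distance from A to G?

23

Routes from A to G:
A→C→F→G: 13 + 4 + 14 = 31
A→C→D→E→F→G: 13 + 5 + 8 + 4 + 14 = 44
A→C→D→G: 13 + 5 + 5 = 23
Shortest: 23.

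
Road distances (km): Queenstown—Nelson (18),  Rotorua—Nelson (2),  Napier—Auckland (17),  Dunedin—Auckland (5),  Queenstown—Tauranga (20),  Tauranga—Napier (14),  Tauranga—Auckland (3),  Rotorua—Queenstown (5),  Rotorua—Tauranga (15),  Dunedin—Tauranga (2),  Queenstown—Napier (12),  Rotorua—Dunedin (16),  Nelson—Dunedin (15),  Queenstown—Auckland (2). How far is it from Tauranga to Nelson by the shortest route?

A few of the Tauranga→Nelson routes:
Tauranga → Rotorua → Nelson: 15 + 2 = 17
Tauranga → Auckland → Queenstown → Rotorua → Nelson: 3 + 2 + 5 + 2 = 12
Tauranga → Dunedin → Auckland → Queenstown → Rotorua → Nelson: 2 + 5 + 2 + 5 + 2 = 16
Tauranga → Dunedin → Nelson: 2 + 15 = 17
Shortest: 12 km.

12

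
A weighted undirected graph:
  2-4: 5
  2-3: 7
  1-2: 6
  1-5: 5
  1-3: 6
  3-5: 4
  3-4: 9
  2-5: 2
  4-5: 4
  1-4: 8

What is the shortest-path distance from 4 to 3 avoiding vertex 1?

8

Routes from 4 to 3 avoiding 1:
4-2-5-3: 5 + 2 + 4 = 11
4-5-3: 4 + 4 = 8
4-5-2-3: 4 + 2 + 7 = 13
4-3: 9
4-2-3: 5 + 7 = 12
Shortest: 8.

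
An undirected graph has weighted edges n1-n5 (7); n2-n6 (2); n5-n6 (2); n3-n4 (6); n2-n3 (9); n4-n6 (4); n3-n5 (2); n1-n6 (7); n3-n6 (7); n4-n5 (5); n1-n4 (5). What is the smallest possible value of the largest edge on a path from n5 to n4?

4

A few of the n5→n4 routes:
n5-n6-n4: max(2, 4) = 4
n5-n4: max(5) = 5
n5-n3-n4: max(2, 6) = 6
Best route has worst link 4.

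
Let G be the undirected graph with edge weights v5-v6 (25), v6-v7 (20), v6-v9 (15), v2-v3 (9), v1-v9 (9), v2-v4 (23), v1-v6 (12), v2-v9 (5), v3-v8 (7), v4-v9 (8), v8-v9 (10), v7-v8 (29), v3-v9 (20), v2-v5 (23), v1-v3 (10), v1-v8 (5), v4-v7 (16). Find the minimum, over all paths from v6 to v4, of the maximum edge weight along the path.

A few of the v6→v4 routes:
v6→v1→v8→v3→v2→v9→v4: max(12, 5, 7, 9, 5, 8) = 12
v6→v1→v9→v4: max(12, 9, 8) = 12
v6→v1→v3→v8→v9→v4: max(12, 10, 7, 10, 8) = 12
v6→v1→v8→v9→v4: max(12, 5, 10, 8) = 12
v6→v1→v3→v2→v9→v4: max(12, 10, 9, 5, 8) = 12
v6→v9→v4: max(15, 8) = 15
The minimum achievable maximum is 12.

12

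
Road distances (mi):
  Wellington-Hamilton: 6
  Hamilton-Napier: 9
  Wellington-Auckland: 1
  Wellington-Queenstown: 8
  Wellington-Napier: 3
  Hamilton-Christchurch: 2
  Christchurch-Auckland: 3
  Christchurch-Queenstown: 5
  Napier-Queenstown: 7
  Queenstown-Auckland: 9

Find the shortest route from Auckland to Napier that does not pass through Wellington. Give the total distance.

Candidate routes:
Auckland → Christchurch → Hamilton → Napier: 3 + 2 + 9 = 14
Auckland → Queenstown → Christchurch → Hamilton → Napier: 9 + 5 + 2 + 9 = 25
Auckland → Queenstown → Napier: 9 + 7 = 16
Auckland → Christchurch → Queenstown → Napier: 3 + 5 + 7 = 15
The minimum is 14 mi.

14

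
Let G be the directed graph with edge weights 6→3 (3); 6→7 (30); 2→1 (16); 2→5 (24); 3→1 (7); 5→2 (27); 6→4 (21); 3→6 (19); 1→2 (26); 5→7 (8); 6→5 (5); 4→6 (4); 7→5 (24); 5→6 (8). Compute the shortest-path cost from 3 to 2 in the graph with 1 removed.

51

Paths from 3 to 2 avoiding 1:
3 → 6 → 5 → 2: 19 + 5 + 27 = 51
3 → 6 → 7 → 5 → 2: 19 + 30 + 24 + 27 = 100
Shortest: 51.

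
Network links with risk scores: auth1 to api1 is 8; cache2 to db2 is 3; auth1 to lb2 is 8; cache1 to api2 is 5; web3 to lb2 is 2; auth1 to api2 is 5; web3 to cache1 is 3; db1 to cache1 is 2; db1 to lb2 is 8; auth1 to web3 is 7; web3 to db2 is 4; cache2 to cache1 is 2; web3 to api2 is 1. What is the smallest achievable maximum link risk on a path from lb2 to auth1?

5

A few of the lb2→auth1 routes:
lb2 -> web3 -> cache1 -> api2 -> auth1: max(2, 3, 5, 5) = 5
lb2 -> web3 -> api2 -> auth1: max(2, 1, 5) = 5
lb2 -> web3 -> auth1: max(2, 7) = 7
lb2 -> web3 -> db2 -> cache2 -> cache1 -> api2 -> auth1: max(2, 4, 3, 2, 5, 5) = 5
Smallest bottleneck: 5.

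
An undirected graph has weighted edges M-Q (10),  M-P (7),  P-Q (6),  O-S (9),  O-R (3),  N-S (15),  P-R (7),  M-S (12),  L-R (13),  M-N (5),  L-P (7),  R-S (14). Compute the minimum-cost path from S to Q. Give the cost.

22

A few of the S→Q routes:
S-N-M-Q: 15 + 5 + 10 = 30
S-M-P-Q: 12 + 7 + 6 = 25
S-R-P-Q: 14 + 7 + 6 = 27
S-O-R-P-Q: 9 + 3 + 7 + 6 = 25
S-M-Q: 12 + 10 = 22
Shortest: 22.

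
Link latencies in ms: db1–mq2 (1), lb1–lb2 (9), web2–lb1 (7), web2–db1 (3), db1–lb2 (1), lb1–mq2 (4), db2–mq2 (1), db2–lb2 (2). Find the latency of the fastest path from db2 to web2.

Some routes from db2 to web2:
db2 → mq2 → db1 → web2: 1 + 1 + 3 = 5
db2 → lb2 → db1 → web2: 2 + 1 + 3 = 6
db2 → lb2 → db1 → mq2 → lb1 → web2: 2 + 1 + 1 + 4 + 7 = 15
db2 → mq2 → lb1 → lb2 → db1 → web2: 1 + 4 + 9 + 1 + 3 = 18
db2 → mq2 → lb1 → web2: 1 + 4 + 7 = 12
db2 → lb2 → lb1 → web2: 2 + 9 + 7 = 18
Best route has total 5 ms.

5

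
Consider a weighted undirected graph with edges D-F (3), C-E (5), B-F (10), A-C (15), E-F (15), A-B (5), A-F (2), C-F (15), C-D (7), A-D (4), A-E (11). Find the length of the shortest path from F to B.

A few of the F→B routes:
F → B: 10
F → A → B: 2 + 5 = 7
F → D → A → B: 3 + 4 + 5 = 12
Shortest: 7.

7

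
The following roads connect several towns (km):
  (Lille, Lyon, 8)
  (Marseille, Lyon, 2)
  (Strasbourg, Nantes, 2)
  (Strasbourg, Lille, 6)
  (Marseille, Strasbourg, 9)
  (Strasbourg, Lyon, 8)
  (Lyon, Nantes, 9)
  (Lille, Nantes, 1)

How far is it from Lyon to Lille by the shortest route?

Comparing a few candidate routes:
Lyon-Strasbourg-Nantes-Lille: 8 + 2 + 1 = 11
Lyon-Marseille-Strasbourg-Nantes-Lille: 2 + 9 + 2 + 1 = 14
Lyon-Lille: 8
Lyon-Nantes-Lille: 9 + 1 = 10
Best route has total 8 km.

8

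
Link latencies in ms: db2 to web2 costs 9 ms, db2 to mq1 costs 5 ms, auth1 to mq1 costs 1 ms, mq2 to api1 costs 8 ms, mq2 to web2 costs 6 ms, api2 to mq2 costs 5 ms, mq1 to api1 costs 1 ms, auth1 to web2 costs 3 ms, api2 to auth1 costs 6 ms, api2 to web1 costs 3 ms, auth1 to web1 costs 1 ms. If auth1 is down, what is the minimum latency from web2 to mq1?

14

Routes from web2 to mq1 avoiding auth1:
web2 - db2 - mq1: 9 + 5 = 14
web2 - mq2 - api1 - mq1: 6 + 8 + 1 = 15
Best route has total 14 ms.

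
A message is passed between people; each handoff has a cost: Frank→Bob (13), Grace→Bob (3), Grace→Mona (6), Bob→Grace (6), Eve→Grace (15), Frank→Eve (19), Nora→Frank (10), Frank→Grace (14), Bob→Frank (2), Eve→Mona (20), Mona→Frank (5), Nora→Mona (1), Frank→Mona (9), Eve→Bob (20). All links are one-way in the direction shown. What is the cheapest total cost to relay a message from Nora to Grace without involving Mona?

24

Routes from Nora to Grace avoiding Mona:
Nora-Frank-Grace: 10 + 14 = 24
Nora-Frank-Bob-Grace: 10 + 13 + 6 = 29
Nora-Frank-Eve-Bob-Grace: 10 + 19 + 20 + 6 = 55
Nora-Frank-Eve-Grace: 10 + 19 + 15 = 44
The minimum is 24.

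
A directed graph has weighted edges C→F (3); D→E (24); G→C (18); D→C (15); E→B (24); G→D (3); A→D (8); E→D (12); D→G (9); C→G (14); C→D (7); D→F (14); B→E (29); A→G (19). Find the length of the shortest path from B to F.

55

Paths from B to F:
B→E→D→C→F: 29 + 12 + 15 + 3 = 59
B→E→D→F: 29 + 12 + 14 = 55
B→E→D→G→C→F: 29 + 12 + 9 + 18 + 3 = 71
The minimum is 55.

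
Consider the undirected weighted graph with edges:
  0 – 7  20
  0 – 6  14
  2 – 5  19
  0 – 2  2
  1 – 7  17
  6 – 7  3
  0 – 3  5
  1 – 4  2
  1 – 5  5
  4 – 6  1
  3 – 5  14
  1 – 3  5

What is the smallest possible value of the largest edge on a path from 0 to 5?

5

Checking several routes:
0 - 6 - 4 - 1 - 5: max(14, 1, 2, 5) = 14
0 - 6 - 4 - 1 - 3 - 5: max(14, 1, 2, 5, 14) = 14
0 - 3 - 1 - 5: max(5, 5, 5) = 5
Smallest bottleneck: 5.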